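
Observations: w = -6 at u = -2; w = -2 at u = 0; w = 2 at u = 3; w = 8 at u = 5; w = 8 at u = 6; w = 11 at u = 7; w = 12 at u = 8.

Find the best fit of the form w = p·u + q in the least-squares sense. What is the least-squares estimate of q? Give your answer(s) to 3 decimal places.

q = -2.348

Normal-equation sums: Σu·u = 187, Σu = 27, Σ1 = 7.
Right-hand side: Σu·w = 279, Σw = 33.
det = 187·7 − 27² = 580.
p = (279·7 − 27·33)/580 = 531/290; q = (187·33 − 27·279)/580 = -681/290.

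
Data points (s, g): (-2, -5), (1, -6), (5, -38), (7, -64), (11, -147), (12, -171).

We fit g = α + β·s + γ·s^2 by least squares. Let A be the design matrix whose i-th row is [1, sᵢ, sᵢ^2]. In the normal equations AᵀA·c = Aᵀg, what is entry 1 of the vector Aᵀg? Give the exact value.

Entry 1 ↔ basis 1, so (Aᵀg)_{1} = Σᵢ gᵢ = (1)·(-5) + (1)·(-6) + (1)·(-38) + (1)·(-64) + (1)·(-147) + (1)·(-171) = -431.

-431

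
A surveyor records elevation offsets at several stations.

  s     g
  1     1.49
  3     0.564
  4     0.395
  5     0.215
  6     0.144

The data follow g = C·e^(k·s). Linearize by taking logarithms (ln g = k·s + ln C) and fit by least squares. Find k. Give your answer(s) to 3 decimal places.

Taking logs, ln g = k·s + ln C, so regress ln g on s.
Sums: Σs = 19.0000, Σ(s)² = 87.0000, Σln g = -4.5779, Σs·ln g = -24.3480.
Normal system: [[87.0000, 19.0000]; [19.0000, 5]]·[k, ln C]ᵀ = [-24.3480, -4.5779]ᵀ.
Slope k = (n·Σs·ln g − Σs·Σln g)/(n·Σ(s)² − (Σs)²) = (5·-24.3480 − 19.0000·-4.5779)/74.0000 = -0.46974; ln C = (Σln g − k·Σs)/n = 0.86945.

k = -0.470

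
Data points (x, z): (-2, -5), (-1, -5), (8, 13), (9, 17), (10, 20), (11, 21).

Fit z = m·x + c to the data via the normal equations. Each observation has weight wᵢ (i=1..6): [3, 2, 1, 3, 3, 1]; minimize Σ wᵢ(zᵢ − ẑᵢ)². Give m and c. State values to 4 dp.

m = 2.0872, c = -1.6870

Compute the Gram sums: Σwᵢ·x·x = 742, Σwᵢ·x = 68, Σwᵢ·1 = 13.
And Σwᵢ·x·z = 1434, Σwᵢ·z = 120.
Eliminating c: 13·(row 1) − 68·(row 2) gives 5022·m = 13·1434 − 68·120 = 10482, so m = 1747/837.
Then c = (120 − 68·(1747/837))/13 = -1412/837.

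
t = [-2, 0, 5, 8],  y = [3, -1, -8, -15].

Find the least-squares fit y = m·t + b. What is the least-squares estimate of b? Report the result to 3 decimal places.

b = -0.506

The normal equations are: 93·m + 11·b = -166;  11·m + 4·b = -21.
Determinant 93·4 − 11² = 251.
m = ((-166)·4 − 11·(-21))/251 = -433/251; b = (93·(-21) − 11·(-166))/251 = -127/251.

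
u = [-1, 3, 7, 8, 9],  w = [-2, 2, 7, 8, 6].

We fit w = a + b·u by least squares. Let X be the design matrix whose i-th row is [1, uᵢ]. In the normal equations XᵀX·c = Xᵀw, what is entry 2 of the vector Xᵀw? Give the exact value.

175

Entry 2 ↔ basis u, so (Xᵀw)_{2} = Σᵢ (u)·wᵢ = (-1)·(-2) + (3)·(2) + (7)·(7) + (8)·(8) + (9)·(6) = 175.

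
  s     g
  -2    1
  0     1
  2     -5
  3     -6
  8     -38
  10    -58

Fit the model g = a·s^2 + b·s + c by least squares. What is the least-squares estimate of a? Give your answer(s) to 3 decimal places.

a = -0.474

MᵀM·[a, b, c]ᵀ = Mᵀg reads: 14209·a + 1539·b + 181·c = -8302;  1539·a + 181·b + 21·c = -914;  181·a + 21·b + 6·c = -105.
Row-reducing yields a = -171309/361708, b = -395843/361708, c = 111691/180854.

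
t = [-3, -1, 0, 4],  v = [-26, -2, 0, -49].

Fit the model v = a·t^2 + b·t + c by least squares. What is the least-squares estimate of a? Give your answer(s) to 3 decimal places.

Entries of AᵀA: Σt^2·t^2 = 338, Σt^2·t = 36, Σt^2 = 26, Σt·t = 26, Σt = 0, Σ1 = 4.
Moment sums: Σt^2·v = -1020, Σt·v = -116, Σv = -77.
AᵀA·[a, b, c]ᵀ = Aᵀv becomes [[338, 36, 26]; [36, 26, 0]; [26, 0, 4]]·[a, b, c]ᵀ = [-1020, -116, -77]ᵀ.
Solving the 3×3 system (Gaussian elimination) gives a = -9331/3098, b = -451/1549, c = 1015/3098.

a = -3.012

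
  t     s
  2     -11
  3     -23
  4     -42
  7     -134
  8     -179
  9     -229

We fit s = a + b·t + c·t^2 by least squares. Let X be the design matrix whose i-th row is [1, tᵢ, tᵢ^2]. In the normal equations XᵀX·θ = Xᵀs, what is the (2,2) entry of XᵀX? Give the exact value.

223

Row 2 ↔ basis t, column 2 ↔ basis t, so (XᵀX)_{2,2} = Σᵢ (t)·(t) = (2)·(2) + (3)·(3) + (4)·(4) + (7)·(7) + (8)·(8) + (9)·(9) = 223.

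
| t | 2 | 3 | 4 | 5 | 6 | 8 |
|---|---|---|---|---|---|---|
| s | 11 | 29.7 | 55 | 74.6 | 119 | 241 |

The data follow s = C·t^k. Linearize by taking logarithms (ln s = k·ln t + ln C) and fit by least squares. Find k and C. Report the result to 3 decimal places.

Let Y = ln s. Fitting Y = k·ln t + ln C by least squares:
Over the data: Σln t = 8.6587, Σ(ln t)² = 13.7340, Σln s = 24.3724, Σln t·ln s = 37.8515.
Normal system: [[13.7340, 8.6587]; [8.6587, 6]]·[k, ln C]ᵀ = [37.8515, 24.3724]ᵀ.
Solving (det = 7.4309): k = 2.16330, ln C = 0.94018, so C = exp(0.94018) = 2.56043.

k = 2.163, C = 2.560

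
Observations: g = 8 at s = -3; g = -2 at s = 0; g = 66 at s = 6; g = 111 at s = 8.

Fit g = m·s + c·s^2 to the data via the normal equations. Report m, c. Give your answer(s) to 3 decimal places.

m = 1.902, c = 1.502

The normal equations are: 109·m + 701·c = 1260;  701·m + 5473·c = 9552.
Eliminating c: 5473·(row 1) − 701·(row 2) gives 105156·m = 5473·1260 − 701·9552 = 200028, so m = 16669/8763.
Then c = (9552 − 701·(16669/8763))/5473 = 13159/8763.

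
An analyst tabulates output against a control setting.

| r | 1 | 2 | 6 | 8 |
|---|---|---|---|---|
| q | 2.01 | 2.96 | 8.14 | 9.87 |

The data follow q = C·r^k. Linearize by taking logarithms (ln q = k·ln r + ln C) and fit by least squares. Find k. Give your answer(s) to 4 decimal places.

Let Y = ln q. Fitting Y = k·ln r + ln C by least squares:
Σln r = 4.5643, Σ(ln r)² = 8.0149, Σln q = 6.1696, Σln r·ln q = 9.2700.
Equations: 8.0149·k + 4.5643·ln C = 9.2700;  4.5643·k + 4·ln C = 6.1696.
Solving (det = 11.2265): k = 0.79454, ln C = 0.63577.

k = 0.7945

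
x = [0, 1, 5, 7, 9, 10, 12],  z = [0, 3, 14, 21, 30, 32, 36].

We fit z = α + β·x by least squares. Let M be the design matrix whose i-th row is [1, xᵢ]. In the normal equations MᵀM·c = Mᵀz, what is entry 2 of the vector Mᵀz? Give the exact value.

1242

Entry 2 ↔ basis x, so (Mᵀz)_{2} = Σᵢ (x)·zᵢ = (0)·(0) + (1)·(3) + (5)·(14) + (7)·(21) + (9)·(30) + (10)·(32) + (12)·(36) = 1242.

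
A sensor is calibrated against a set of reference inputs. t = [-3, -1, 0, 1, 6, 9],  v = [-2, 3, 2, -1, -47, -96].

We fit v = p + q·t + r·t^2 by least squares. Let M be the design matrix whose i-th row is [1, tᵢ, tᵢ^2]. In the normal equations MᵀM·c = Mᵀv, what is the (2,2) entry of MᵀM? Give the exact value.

Row 2 ↔ basis t, column 2 ↔ basis t, so (MᵀM)_{2,2} = Σᵢ (t)·(t) = (-3)·(-3) + (-1)·(-1) + (0)·(0) + (1)·(1) + (6)·(6) + (9)·(9) = 128.

128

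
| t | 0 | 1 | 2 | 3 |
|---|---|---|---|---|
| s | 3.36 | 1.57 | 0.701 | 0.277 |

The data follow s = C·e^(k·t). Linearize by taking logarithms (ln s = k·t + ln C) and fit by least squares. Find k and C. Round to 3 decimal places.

k = -0.829, C = 3.490

Let Y = ln s. Fitting Y = k·t + ln C by least squares:
XᵀX = [[14.0000, 6.0000]; [6.0000, 4]], rhs = [-4.1106, 0.0240]ᵀ  (here Σt = 6.0000, Σ(t)² = 14.0000, Σln s = 0.0240, Σt·ln s = -4.1106).
Δ = 14.0000·4 − (6.0000)² = 20.0000; k = (-4.1106·4 − 6.0000·0.0240)/20.0000 = -0.82934, ln C = (14.0000·0.0240 − 6.0000·-4.1106)/20.0000 = 1.25001, so C = exp(1.25001) = 3.49038.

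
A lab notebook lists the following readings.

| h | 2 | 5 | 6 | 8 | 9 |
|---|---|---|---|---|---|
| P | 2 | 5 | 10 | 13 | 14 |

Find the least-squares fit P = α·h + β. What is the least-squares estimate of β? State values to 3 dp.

Compute the Gram sums: Σh·h = 210, Σh = 30, Σ1 = 5.
Moment sums: Σh·P = 319, ΣP = 44.
Eliminating β: 5·(row 1) − 30·(row 2) gives 150·α = 5·319 − 30·44 = 275, so α = 11/6.
Then β = (44 − 30·(11/6))/5 = -11/5.

β = -2.200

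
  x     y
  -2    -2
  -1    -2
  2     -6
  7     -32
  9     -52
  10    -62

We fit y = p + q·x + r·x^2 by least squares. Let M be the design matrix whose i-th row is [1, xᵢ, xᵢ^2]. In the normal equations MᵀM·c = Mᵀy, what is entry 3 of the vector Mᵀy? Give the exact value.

Entry 3 ↔ basis x^2, so (Mᵀy)_{3} = Σᵢ (x^2)·yᵢ = (4)·(-2) + (1)·(-2) + (4)·(-6) + (49)·(-32) + (81)·(-52) + (100)·(-62) = -12014.

-12014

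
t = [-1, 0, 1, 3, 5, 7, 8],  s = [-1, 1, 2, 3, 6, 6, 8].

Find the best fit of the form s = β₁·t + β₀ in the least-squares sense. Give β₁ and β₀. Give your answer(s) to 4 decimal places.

β₁ = 0.8969, β₀ = 0.6245

Entries of MᵀM: Σt·t = 149, Σt = 23, Σ1 = 7.
Moment sums: Σt·s = 148, Σs = 25.
MᵀM·[β₁, β₀]ᵀ = Mᵀs becomes [[149, 23]; [23, 7]]·[β₁, β₀]ᵀ = [148, 25]ᵀ.
Eliminating β₀: 7·(row 1) − 23·(row 2) gives 514·β₁ = 7·148 − 23·25 = 461, so β₁ = 461/514.
Then β₀ = (25 − 23·(461/514))/7 = 321/514.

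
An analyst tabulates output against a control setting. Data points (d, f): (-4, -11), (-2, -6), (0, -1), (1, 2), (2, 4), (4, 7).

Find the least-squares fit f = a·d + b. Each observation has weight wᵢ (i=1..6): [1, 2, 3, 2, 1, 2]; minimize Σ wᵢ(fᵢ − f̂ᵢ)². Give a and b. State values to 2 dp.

a = 2.27, b = -1.19

The normal system AᵀWA·[a, b]ᵀ = AᵀWf is [[62, 4]; [4, 11]]·[a, b]ᵀ = [136, -4]ᵀ.
Eliminating b: 11·(row 1) − 4·(row 2) gives 666·a = 11·136 − 4·(-4) = 1512, so a = 84/37.
Then b = ((-4) − 4·(84/37))/11 = -44/37.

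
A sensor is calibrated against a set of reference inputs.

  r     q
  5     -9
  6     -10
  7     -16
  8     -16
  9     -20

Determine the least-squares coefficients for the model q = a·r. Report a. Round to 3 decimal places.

Normal-equation sums: Σr·r = 255.
And Σr·q = -525.
Normal equations: [[255]]·[a]ᵀ = [-525]ᵀ.
Hence a = -525 / 255 ≈ -2.05882.

a = -2.059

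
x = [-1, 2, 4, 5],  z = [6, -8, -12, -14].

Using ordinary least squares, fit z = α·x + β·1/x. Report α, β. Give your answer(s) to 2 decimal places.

α = -2.73, β = -3.61

Normal-equation sums: Σx·x = 46, Σx·1/x = 4, Σ1/x·1/x = 541/400.
And Σx·z = -140, Σ1/x·z = -79/5.
Δ = 46·(541/400) − 4² = 9243/200.
α = ((-140)·(541/400) − 4·(-79/5))/(9243/200) = -8410/3081; β = (46·(-79/5) − 4·(-140))/(9243/200) = -11120/3081.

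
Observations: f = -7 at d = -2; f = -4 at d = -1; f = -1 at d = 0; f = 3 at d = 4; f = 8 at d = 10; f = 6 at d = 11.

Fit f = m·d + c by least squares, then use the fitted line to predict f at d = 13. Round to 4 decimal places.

The normal system AᵀA·[m, c]ᵀ = Aᵀf is [[242, 22]; [22, 6]]·[m, c]ᵀ = [176, 5]ᵀ.
Determinant 242·6 − 22² = 968.
m = (176·6 − 22·5)/968 = 43/44; c = (242·5 − 22·176)/968 = -11/4.
At d = 13: f̂ = (43/44)·(13) + (-11/4)·(1) = 219/22.

f̂ = 9.9545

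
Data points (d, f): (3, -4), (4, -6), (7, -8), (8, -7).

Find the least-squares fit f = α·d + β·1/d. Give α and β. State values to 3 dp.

Compute the Gram sums: Σd·d = 138, Σd·1/d = 4, Σ1/d·1/d = 5917/28224.
For Aᵀf: Σd·f = -148, Σ1/d·f = -815/168.
Determinant 138·(5917/28224) − 4² = 60827/4704.
α = ((-148)·(5917/28224) − 4·(-815/168))/(60827/4704) = -164018/182481; β = (138·(-815/168) − 4·(-148))/(60827/4704) = -364392/60827.

α = -0.899, β = -5.991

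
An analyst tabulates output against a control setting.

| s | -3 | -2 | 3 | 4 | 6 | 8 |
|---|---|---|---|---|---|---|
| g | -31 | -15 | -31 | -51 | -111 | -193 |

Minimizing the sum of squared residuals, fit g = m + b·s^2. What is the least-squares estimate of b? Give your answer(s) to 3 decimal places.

Compute the Gram sums: Σ1 = 6, Σs^2 = 138, Σs^2·s^2 = 5826.
Right-hand side: Σg = -432, Σs^2·g = -17782.
Eliminating b: 5826·(row 1) − 138·(row 2) gives 15912·m = 5826·(-432) − 138·(-17782) = -62916, so m = -5243/1326.
Then b = ((-17782) − 138·(-5243/1326))/5826 = -3923/1326.

b = -2.959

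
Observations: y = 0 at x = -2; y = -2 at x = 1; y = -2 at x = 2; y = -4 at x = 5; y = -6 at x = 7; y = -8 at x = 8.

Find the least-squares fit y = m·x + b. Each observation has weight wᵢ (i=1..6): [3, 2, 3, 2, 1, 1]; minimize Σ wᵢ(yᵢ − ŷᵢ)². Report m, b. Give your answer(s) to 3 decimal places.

m = -0.702, b = -1.088

Setting ∂/∂m … = 0 gives: 189·m + 27·b = -162;  27·m + 12·b = -32.
Eliminating b: 12·(row 1) − 27·(row 2) gives 1539·m = 12·(-162) − 27·(-32) = -1080, so m = -40/57.
Then b = ((-32) − 27·(-40/57))/12 = -62/57.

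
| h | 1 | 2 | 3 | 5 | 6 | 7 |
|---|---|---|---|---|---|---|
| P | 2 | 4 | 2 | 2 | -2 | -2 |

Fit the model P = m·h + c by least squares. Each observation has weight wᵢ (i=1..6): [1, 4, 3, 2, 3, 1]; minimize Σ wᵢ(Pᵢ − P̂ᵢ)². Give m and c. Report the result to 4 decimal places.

m = -1.0667, c = 5.4667

Compute the Gram sums: Σwᵢ·h·h = 251, Σwᵢ·h = 53, Σwᵢ·1 = 14.
Right-hand side: Σwᵢ·h·P = 22, Σwᵢ·P = 20.
Normal equations: [[251, 53]; [53, 14]]·[m, c]ᵀ = [22, 20]ᵀ.
Δ = 251·14 − 53² = 705.
m = (22·14 − 53·20)/705 = -16/15; c = (251·20 − 53·22)/705 = 82/15.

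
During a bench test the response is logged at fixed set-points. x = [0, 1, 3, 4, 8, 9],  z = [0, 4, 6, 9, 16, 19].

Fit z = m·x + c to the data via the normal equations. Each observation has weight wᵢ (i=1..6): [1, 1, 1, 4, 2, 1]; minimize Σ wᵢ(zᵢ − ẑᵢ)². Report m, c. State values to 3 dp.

m = 1.944, c = 0.952

Forming MᵀWM = [[283, 45]; [45, 10]] and MᵀWz = [593, 97]ᵀ gives MᵀWM·[m, c]ᵀ = MᵀWz.
Eliminating c: 10·(row 1) − 45·(row 2) gives 805·m = 10·593 − 45·97 = 1565, so m = 313/161.
Then c = (97 − 45·(313/161))/10 = 766/805.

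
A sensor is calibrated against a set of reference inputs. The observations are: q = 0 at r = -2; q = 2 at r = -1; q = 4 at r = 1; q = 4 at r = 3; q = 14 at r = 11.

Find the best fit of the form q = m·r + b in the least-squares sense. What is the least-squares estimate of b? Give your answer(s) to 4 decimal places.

Forming XᵀX = [[136, 12]; [12, 5]] and Xᵀq = [168, 24]ᵀ gives XᵀX·[m, b]ᵀ = Xᵀq.
det = 136·5 − 12² = 536.
m = (168·5 − 12·24)/536 = 69/67; b = (136·24 − 12·168)/536 = 156/67.

b = 2.3284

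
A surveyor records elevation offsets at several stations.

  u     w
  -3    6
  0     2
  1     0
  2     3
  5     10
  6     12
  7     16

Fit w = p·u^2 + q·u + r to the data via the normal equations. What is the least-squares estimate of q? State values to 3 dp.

The normal equations are: 4420·p + 666·q + 124·r = 1532;  666·p + 124·q + 18·r = 222;  124·p + 18·q + 7·r = 49.
Solving the 3×3 system (Gaussian elimination) gives p = 31984/91497, q = -9948/30499, r = 21521/13071.

q = -0.326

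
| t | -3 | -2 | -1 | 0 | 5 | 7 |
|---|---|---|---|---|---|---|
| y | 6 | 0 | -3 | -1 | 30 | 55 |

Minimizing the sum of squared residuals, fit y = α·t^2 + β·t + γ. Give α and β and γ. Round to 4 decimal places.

α = 1.0341, β = 0.9424, γ = -1.6090

Compute the Gram sums: Σt^2·t^2 = 3124, Σt^2·t = 432, Σt^2 = 88, Σt·t = 88, Σt = 6, Σ1 = 6.
Right-hand side: Σt^2·y = 3496, Σt·y = 520, Σy = 87.
Row-reducing yields α = 12408/11999, β = 22615/23998, γ = -19306/11999.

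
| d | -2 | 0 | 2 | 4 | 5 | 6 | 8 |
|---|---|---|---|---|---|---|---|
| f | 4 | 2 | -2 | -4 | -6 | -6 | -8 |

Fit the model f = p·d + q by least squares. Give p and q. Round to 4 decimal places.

Normal-equation sums: Σd·d = 149, Σd = 23, Σ1 = 7.
Moment sums: Σd·f = -158, Σf = -20.
Δ = 149·7 − 23² = 514.
p = ((-158)·7 − 23·(-20))/514 = -323/257; q = (149·(-20) − 23·(-158))/514 = 327/257.

p = -1.2568, q = 1.2724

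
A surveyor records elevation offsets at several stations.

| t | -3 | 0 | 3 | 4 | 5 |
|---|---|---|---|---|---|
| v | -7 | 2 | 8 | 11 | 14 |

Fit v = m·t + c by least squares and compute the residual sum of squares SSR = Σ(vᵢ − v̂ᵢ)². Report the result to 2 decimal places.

SSR = 1.64

Entries of AᵀA: Σt·t = 59, Σt = 9, Σ1 = 5.
And Σt·v = 159, Σv = 28.
AᵀA·[m, c]ᵀ = Aᵀv becomes [[59, 9]; [9, 5]]·[m, c]ᵀ = [159, 28]ᵀ.
det = 59·5 − 9² = 214.
m = (159·5 − 9·28)/214 = 543/214; c = (59·28 − 9·159)/214 = 221/214.
Residuals: -45/107, 207/214, -69/107, -39/214, 30/107; SSR = 351/214.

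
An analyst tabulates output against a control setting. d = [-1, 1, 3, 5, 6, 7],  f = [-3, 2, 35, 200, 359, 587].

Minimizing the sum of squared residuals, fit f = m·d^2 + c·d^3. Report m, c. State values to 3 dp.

The normal equations are: 4405·m + 27951·c = 47001;  27951·m + 180661·c = 304835.
Δ = 4405·180661 − 27951² = 14553304.
m = (47001·180661 − 27951·304835)/14553304 = -3649428/1819163; c = (4405·304835 − 27951·47001)/14553304 = 3634153/1819163.

m = -2.006, c = 1.998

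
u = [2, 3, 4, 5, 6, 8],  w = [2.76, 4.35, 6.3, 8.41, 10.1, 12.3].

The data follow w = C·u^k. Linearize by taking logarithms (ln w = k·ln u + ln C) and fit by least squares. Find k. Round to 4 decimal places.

Let Y = ln w. Fitting Y = k·ln u + ln C by least squares:
Σln u = 8.6587, Σ(ln u)² = 13.7340, Σln w = 11.2775, Σln u·ln w = 17.6596.
Equations: 13.7340·k + 8.6587·ln C = 17.6596;  8.6587·k + 6·ln C = 11.2775.
Δ = 13.7340·6 − (8.6587)² = 7.4309; k = (17.6596·6 − 8.6587·11.2775)/7.4309 = 1.11821, ln C = (13.7340·11.2775 − 8.6587·17.6596)/7.4309 = 0.26588.

k = 1.1182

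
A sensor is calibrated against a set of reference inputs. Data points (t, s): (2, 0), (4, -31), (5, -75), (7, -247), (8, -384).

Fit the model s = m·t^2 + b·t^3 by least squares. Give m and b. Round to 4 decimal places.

m = 2.0104, b = -1.0029

Entries of MᵀM: Σt^2·t^2 = 7394, Σt^2·t^3 = 53756, Σt^3·t^3 = 399578.
Moment sums: Σt^2·s = -39050, Σt^3·s = -292688.
Determinant 7394·399578 − 53756² = 64772196.
m = ((-39050)·399578 − 53756·(-292688))/64772196 = 10851269/5397683; b = (7394·(-292688) − 53756·(-39050))/64772196 = -5413606/5397683.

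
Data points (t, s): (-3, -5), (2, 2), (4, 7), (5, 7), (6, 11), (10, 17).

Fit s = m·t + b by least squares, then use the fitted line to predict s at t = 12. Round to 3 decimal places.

XᵀX·[m, b]ᵀ = Xᵀs reads: 190·m + 24·b = 318;  24·m + 6·b = 39.
Eliminating b: 6·(row 1) − 24·(row 2) gives 564·m = 6·318 − 24·39 = 972, so m = 81/47.
Then b = (39 − 24·(81/47))/6 = -37/94.
At t = 12: ŝ = (81/47)·(12) + (-37/94)·(1) = 1907/94.

ŝ = 20.287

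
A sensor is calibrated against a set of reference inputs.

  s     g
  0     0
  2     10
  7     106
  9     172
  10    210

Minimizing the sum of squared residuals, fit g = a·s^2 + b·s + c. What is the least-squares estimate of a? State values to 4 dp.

a = 1.9677

AᵀA·[a, b, c]ᵀ = Aᵀg reads: 18978·a + 2080·b + 234·c = 40166;  2080·a + 234·b + 28·c = 4410;  234·a + 28·b + 5·c = 498.
Solving the 3×3 system (Gaussian elimination) gives a = 67357/34231, b = 47375/34231, c = -8200/34231.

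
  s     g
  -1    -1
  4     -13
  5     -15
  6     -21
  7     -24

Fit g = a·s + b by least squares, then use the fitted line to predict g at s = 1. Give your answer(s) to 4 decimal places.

Compute the Gram sums: Σs·s = 127, Σs = 21, Σ1 = 5.
For Xᵀg: Σs·g = -420, Σg = -74.
So XᵀX·[a, b]ᵀ = Xᵀg: [[127, 21]; [21, 5]]·[a, b]ᵀ = [-420, -74]ᵀ.
Eliminating b: 5·(row 1) − 21·(row 2) gives 194·a = 5·(-420) − 21·(-74) = -546, so a = -273/97.
Then b = ((-74) − 21·(-273/97))/5 = -289/97.
At s = 1: ĝ = (-273/97)·(1) + (-289/97)·(1) = -562/97.

ĝ = -5.7938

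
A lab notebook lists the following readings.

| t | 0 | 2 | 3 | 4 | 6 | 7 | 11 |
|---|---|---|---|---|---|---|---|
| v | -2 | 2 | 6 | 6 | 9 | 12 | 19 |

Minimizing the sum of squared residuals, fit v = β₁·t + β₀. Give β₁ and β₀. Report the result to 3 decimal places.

From the data, Σt·t = 235, Σt = 33, Σ1 = 7.
And Σt·v = 393, Σv = 52.
MᵀM·[β₁, β₀]ᵀ = Mᵀv becomes [[235, 33]; [33, 7]]·[β₁, β₀]ᵀ = [393, 52]ᵀ.
Determinant 235·7 − 33² = 556.
β₁ = (393·7 − 33·52)/556 = 1035/556; β₀ = (235·52 − 33·393)/556 = -749/556.

β₁ = 1.862, β₀ = -1.347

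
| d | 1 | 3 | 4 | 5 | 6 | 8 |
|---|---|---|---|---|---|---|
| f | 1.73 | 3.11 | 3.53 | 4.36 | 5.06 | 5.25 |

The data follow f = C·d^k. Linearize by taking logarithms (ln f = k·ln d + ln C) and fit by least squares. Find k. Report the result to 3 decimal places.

Let Y = ln f. Fitting Y = k·ln d + ln C by least squares:
Σln d = 7.9655, Σ(ln d)² = 13.2535, Σln f = 7.6961, Σln d·ln f = 11.7182.
Equations: 13.2535·k + 7.9655·ln C = 11.7182;  7.9655·k + 6·ln C = 7.6961.
Solving (det = 16.0713): k = 0.56034, ln C = 0.53878.

k = 0.560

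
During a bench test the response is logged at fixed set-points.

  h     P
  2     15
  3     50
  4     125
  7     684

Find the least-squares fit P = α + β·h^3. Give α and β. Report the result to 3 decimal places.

α = -2.666, β = 2.002

From the data, Σ1 = 4, Σh^3 = 442, Σh^3·h^3 = 122538.
And ΣP = 874, Σh^3·P = 244082.
AᵀA·[α, β]ᵀ = AᵀP becomes [[4, 442]; [442, 122538]]·[α, β]ᵀ = [874, 244082]ᵀ.
Eliminating β: 122538·(row 1) − 442·(row 2) gives 294788·α = 122538·874 − 442·244082 = -786032, so α = -15116/5669.
Then β = (244082 − 442·(-15116/5669))/122538 = 147505/73697.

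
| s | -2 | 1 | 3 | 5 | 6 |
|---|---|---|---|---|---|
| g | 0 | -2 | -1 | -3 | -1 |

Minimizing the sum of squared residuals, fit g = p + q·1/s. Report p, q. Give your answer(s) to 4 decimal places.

Sums needed: Σ1 = 5, Σ1/s = 6/5, Σ1/s·1/s = 643/450.
Moment sums: Σg = -7, Σ1/s·g = -31/10.
Eliminating q: (643/450)·(row 1) − (6/5)·(row 2) gives (2567/450)·p = (643/450)·(-7) − (6/5)·(-31/10) = -2827/450, so p = -2827/2567.
Then q = ((-31/10) − (6/5)·(-2827/2567))/(643/450) = -3195/2567.

p = -1.1013, q = -1.2446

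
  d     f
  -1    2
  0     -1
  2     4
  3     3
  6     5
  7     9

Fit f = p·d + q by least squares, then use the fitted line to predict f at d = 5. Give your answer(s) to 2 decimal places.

f̂ = 5.61

From the data, Σd·d = 99, Σd = 17, Σ1 = 6.
Right-hand side: Σd·f = 108, Σf = 22.
XᵀX·[p, q]ᵀ = Xᵀf becomes [[99, 17]; [17, 6]]·[p, q]ᵀ = [108, 22]ᵀ.
det = 99·6 − 17² = 305.
p = (108·6 − 17·22)/305 = 274/305; q = (99·22 − 17·108)/305 = 342/305.
At d = 5: f̂ = (274/305)·(5) + (342/305)·(1) = 1712/305.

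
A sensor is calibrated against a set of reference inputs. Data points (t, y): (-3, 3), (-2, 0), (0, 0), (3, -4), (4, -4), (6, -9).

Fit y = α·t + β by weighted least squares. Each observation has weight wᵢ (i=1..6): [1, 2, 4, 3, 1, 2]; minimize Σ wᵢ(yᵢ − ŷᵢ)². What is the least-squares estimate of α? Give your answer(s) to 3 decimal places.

Forming MᵀWM = [[132, 18]; [18, 13]] and MᵀWy = [-169, -31]ᵀ gives MᵀWM·[α, β]ᵀ = MᵀWy.
Eliminating β: 13·(row 1) − 18·(row 2) gives 1392·α = 13·(-169) − 18·(-31) = -1639, so α = -1639/1392.
Then β = ((-31) − 18·(-1639/1392))/13 = -175/232.

α = -1.177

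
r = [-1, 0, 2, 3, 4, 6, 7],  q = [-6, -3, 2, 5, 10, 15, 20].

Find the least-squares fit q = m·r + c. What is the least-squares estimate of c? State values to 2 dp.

Entries of XᵀX: Σr·r = 115, Σr = 21, Σ1 = 7.
And Σr·q = 295, Σq = 43.
Normal equations: [[115, 21]; [21, 7]]·[m, c]ᵀ = [295, 43]ᵀ.
Eliminating c: 7·(row 1) − 21·(row 2) gives 364·m = 7·295 − 21·43 = 1162, so m = 83/26.
Then c = (43 − 21·(83/26))/7 = -625/182.

c = -3.43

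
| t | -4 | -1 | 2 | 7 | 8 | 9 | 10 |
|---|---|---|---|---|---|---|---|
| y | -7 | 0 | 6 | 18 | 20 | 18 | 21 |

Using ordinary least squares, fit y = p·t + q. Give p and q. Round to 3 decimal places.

Entries of XᵀX: Σt·t = 315, Σt = 31, Σ1 = 7.
Moment sums: Σt·y = 698, Σy = 76.
XᵀX·[p, q]ᵀ = Xᵀy becomes [[315, 31]; [31, 7]]·[p, q]ᵀ = [698, 76]ᵀ.
Determinant 315·7 − 31² = 1244.
p = (698·7 − 31·76)/1244 = 1265/622; q = (315·76 − 31·698)/1244 = 1151/622.

p = 2.034, q = 1.850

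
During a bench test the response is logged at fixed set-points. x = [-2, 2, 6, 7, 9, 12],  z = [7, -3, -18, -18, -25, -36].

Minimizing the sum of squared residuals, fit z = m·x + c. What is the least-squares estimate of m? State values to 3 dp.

Normal-equation sums: Σx·x = 318, Σx = 34, Σ1 = 6.
Moment sums: Σx·z = -911, Σz = -93.
AᵀA·[m, c]ᵀ = Aᵀz becomes [[318, 34]; [34, 6]]·[m, c]ᵀ = [-911, -93]ᵀ.
Δ = 318·6 − 34² = 752.
m = ((-911)·6 − 34·(-93))/752 = -144/47; c = (318·(-93) − 34·(-911))/752 = 175/94.

m = -3.064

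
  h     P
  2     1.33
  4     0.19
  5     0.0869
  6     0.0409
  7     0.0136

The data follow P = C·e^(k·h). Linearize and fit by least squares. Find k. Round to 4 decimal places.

k = -0.8952

Let Y = ln P. Fitting Y = k·h + ln C by least squares:
Σh = 24.0000, Σ(h)² = 130.0000, Σln P = -11.3129, Σh·ln P = -67.5511.
Normal system: [[130.0000, 24.0000]; [24.0000, 5]]·[k, ln C]ᵀ = [-67.5511, -11.3129]ᵀ.
Δ = 130.0000·5 − (24.0000)² = 74.0000; k = (-67.5511·5 − 24.0000·-11.3129)/74.0000 = -0.89523, ln C = (130.0000·-11.3129 − 24.0000·-67.5511)/74.0000 = 2.03452.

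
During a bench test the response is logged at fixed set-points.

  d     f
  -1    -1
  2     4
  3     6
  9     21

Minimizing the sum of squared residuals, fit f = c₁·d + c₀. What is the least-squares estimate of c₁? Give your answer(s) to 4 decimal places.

The normal equations are: 95·c₁ + 13·c₀ = 216;  13·c₁ + 4·c₀ = 30.
Eliminating c₀: 4·(row 1) − 13·(row 2) gives 211·c₁ = 4·216 − 13·30 = 474, so c₁ = 474/211.
Then c₀ = (30 − 13·(474/211))/4 = 42/211.

c₁ = 2.2464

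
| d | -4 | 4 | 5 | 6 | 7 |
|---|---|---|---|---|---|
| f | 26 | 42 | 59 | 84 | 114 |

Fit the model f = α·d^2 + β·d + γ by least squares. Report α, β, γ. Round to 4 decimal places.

Entries of AᵀA: Σd^2·d^2 = 4834, Σd^2·d = 684, Σd^2 = 142, Σd·d = 142, Σd = 18, Σ1 = 5.
For Aᵀf: Σd^2·f = 11173, Σd·f = 1661, Σf = 325.
So AᵀA·[α, β, γ]ᵀ = Aᵀf: [[4834, 684, 142]; [684, 142, 18]; [142, 18, 5]]·[α, β, γ]ᵀ = [11173, 1661, 325]ᵀ.
Row-reducing yields α = 162887/79982, β = 144097/79982, γ = 27045/39991.

α = 2.0365, β = 1.8016, γ = 0.6763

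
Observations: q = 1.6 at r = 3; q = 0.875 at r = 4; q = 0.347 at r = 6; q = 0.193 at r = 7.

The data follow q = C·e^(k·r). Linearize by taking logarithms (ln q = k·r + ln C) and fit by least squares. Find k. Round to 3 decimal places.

Let Y = ln q. Fitting Y = k·r + ln C by least squares:
Over the data: Σr = 20.0000, Σ(r)² = 110.0000, Σln q = -2.3670, Σr·ln q = -16.9902.
Normal system: [[110.0000, 20.0000]; [20.0000, 4]]·[k, ln C]ᵀ = [-16.9902, -2.3670]ᵀ.
Solving (det = 40.0000): k = -0.51550, ln C = 1.98576.

k = -0.516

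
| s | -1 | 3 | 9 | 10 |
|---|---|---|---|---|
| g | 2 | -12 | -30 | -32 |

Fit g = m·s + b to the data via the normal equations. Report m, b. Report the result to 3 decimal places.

m = -3.096, b = -1.746

Sums needed: Σs·s = 191, Σs = 21, Σ1 = 4.
For Aᵀg: Σs·g = -628, Σg = -72.
Determinant 191·4 − 21² = 323.
m = ((-628)·4 − 21·(-72))/323 = -1000/323; b = (191·(-72) − 21·(-628))/323 = -564/323.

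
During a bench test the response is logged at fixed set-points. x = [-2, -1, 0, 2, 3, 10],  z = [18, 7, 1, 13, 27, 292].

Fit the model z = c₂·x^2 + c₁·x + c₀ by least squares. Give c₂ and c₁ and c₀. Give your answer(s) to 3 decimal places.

Sums needed: Σx^2·x^2 = 10114, Σx^2·x = 1026, Σx^2 = 118, Σx·x = 118, Σx = 12, Σ1 = 6.
Moment sums: Σx^2·z = 29574, Σx·z = 2984, Σz = 358.
MᵀM·[c₂, c₁, c₀]ᵀ = Mᵀz becomes [[10114, 1026, 118]; [1026, 118, 12]; [118, 12, 6]]·[c₂, c₁, c₀]ᵀ = [29574, 2984, 358]ᵀ.
Inverting the 3×3 Gram matrix, [c₂, c₁, c₀]ᵀ = [48962/16271, -18908/16271, 45733/16271]ᵀ.

c₂ = 3.009, c₁ = -1.162, c₀ = 2.811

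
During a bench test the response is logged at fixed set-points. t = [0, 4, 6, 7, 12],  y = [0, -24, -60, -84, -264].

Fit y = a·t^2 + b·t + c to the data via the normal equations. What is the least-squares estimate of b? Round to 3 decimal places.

The normal system MᵀM·[a, b, c]ᵀ = Mᵀy is [[24689, 2351, 245]; [2351, 245, 29]; [245, 29, 5]]·[a, b, c]ᵀ = [-44676, -4212, -432]ᵀ.
Solving the 3×3 system (Gaussian elimination) gives a = -2, b = 2, c = 0.

b = 2.000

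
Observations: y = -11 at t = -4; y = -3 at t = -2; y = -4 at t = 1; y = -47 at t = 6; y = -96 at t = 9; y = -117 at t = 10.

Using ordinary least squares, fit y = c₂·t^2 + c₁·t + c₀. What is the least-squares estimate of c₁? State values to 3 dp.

c₁ = -1.578

Compute the Gram sums: Σt^2·t^2 = 18130, Σt^2·t = 1874, Σt^2 = 238, Σt·t = 238, Σt = 20, Σ1 = 6.
Right-hand side: Σt^2·y = -21360, Σt·y = -2270, Σy = -278.
So XᵀX·[c₂, c₁, c₀]ᵀ = Xᵀy: [[18130, 1874, 238]; [1874, 238, 20]; [238, 20, 6]]·[c₂, c₁, c₀]ᵀ = [-21360, -2270, -278]ᵀ.
Solving the 3×3 system (Gaussian elimination) gives c₂ = -238976/240699, c₁ = -379877/240699, c₀ = -135583/80233.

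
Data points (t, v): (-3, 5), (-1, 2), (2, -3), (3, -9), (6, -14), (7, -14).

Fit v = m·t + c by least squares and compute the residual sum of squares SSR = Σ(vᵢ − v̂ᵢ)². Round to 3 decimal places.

MᵀM·[m, c]ᵀ = Mᵀv reads: 108·m + 14·c = -232;  14·m + 6·c = -33.
Eliminating c: 6·(row 1) − 14·(row 2) gives 452·m = 6·(-232) − 14·(-33) = -930, so m = -465/226.
Then c = ((-33) − 14·(-465/226))/6 = -79/113.
Residuals: -107/226, 145/226, 205/113, -481/226, -108/113, 249/226; SSR = 1196/113.

SSR = 10.584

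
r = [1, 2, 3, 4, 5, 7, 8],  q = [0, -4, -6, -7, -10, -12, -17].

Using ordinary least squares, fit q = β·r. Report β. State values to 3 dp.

β = -1.929

Compute the Gram sums: Σr·r = 168.
For Xᵀq: Σr·q = -324.
Hence β = -324 / 168 ≈ -1.92857.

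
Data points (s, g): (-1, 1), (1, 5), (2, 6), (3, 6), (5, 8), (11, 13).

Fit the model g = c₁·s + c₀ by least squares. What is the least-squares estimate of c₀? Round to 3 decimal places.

Forming AᵀA = [[161, 21]; [21, 6]] and Aᵀg = [217, 39]ᵀ gives AᵀA·[c₁, c₀]ᵀ = Aᵀg.
Eliminating c₀: 6·(row 1) − 21·(row 2) gives 525·c₁ = 6·217 − 21·39 = 483, so c₁ = 23/25.
Then c₀ = (39 − 21·(23/25))/6 = 82/25.

c₀ = 3.280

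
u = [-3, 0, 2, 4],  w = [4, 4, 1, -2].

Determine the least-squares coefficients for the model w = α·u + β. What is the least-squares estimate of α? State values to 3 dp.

α = -0.869

MᵀM·[α, β]ᵀ = Mᵀw reads: 29·α + 3·β = -18;  3·α + 4·β = 7.
Eliminating β: 4·(row 1) − 3·(row 2) gives 107·α = 4·(-18) − 3·7 = -93, so α = -93/107.
Then β = (7 − 3·(-93/107))/4 = 257/107.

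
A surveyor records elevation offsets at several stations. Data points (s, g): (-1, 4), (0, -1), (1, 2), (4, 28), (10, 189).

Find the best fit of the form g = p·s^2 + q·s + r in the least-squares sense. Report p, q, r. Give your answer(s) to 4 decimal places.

Setting ∂/∂p … = 0 gives: 10258·p + 1064·q + 118·r = 19354;  1064·p + 118·q + 14·r = 2000;  118·p + 14·q + 5·r = 222.
(Σs^2·s^2 = 10258, Σs^2·s = 1064, Σs^2 = 118, Σs·s = 118, Σs = 14, Σ1 = 5, Σs^2·g = 19354, Σs·g = 2000, Σg = 222.)
Row-reducing yields p = 6015/3019, q = -3188/3019, r = 1016/3019.

p = 1.9924, q = -1.0560, r = 0.3365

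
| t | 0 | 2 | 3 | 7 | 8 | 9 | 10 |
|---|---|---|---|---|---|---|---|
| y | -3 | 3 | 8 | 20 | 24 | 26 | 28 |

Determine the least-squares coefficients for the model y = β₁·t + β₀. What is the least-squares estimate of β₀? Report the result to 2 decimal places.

Forming XᵀX = [[307, 39]; [39, 7]] and Xᵀy = [876, 106]ᵀ gives XᵀX·[β₁, β₀]ᵀ = Xᵀy.
Eliminating β₀: 7·(row 1) − 39·(row 2) gives 628·β₁ = 7·876 − 39·106 = 1998, so β₁ = 999/314.
Then β₀ = (106 − 39·(999/314))/7 = -811/314.

β₀ = -2.58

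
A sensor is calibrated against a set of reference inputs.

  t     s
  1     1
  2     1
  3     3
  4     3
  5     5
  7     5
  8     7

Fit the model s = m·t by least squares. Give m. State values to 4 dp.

From the data, Σt·t = 168.
And Σt·s = 140.
Normal equations: [[168]]·[m]ᵀ = [140]ᵀ.
Hence m = 140 / 168 ≈ 0.833333.

m = 0.8333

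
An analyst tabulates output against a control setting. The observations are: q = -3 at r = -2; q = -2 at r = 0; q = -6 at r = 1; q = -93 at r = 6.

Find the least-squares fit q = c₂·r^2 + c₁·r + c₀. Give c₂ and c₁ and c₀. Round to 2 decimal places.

Compute the Gram sums: Σr^2·r^2 = 1313, Σr^2·r = 209, Σr^2 = 41, Σr·r = 41, Σr = 5, Σ1 = 4.
Moment sums: Σr^2·q = -3366, Σr·q = -558, Σq = -104.
Normal equations: [[1313, 209, 41]; [209, 41, 5]; [41, 5, 4]]·[c₂, c₁, c₀]ᵀ = [-3366, -558, -104]ᵀ.
Inverting the 3×3 Gram matrix, [c₂, c₁, c₀]ᵀ = [-188/93, -292/93, -42/31]ᵀ.

c₂ = -2.02, c₁ = -3.14, c₀ = -1.35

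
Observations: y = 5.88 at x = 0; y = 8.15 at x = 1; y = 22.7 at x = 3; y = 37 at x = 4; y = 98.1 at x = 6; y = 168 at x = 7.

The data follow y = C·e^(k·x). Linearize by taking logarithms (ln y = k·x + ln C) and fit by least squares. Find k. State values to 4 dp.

k = 0.4853

Linearized form: ln y = k·x + ln C. From the 6 transformed points,
Σx = 21.0000, Σ(x)² = 111.0000, Σln y = 20.3128, Σx·ln y = 89.2925.
Equations: 111.0000·k + 21.0000·ln C = 89.2925;  21.0000·k + 6·ln C = 20.3128.
Δ = 111.0000·6 − (21.0000)² = 225.0000; k = (89.2925·6 − 21.0000·20.3128)/225.0000 = 0.48527, ln C = (111.0000·20.3128 − 21.0000·89.2925)/225.0000 = 1.68702.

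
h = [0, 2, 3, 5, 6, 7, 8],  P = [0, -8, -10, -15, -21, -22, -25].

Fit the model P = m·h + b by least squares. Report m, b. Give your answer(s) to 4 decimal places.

Forming XᵀX = [[187, 31]; [31, 7]] and XᵀP = [-601, -101]ᵀ gives XᵀX·[m, b]ᵀ = XᵀP.
det = 187·7 − 31² = 348.
m = ((-601)·7 − 31·(-101))/348 = -269/87; b = (187·(-101) − 31·(-601))/348 = -64/87.

m = -3.0920, b = -0.7356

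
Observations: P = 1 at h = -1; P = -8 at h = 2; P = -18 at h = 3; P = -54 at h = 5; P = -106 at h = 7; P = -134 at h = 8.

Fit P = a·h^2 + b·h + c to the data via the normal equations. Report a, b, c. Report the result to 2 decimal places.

a = -2.02, b = -1.07, c = 2.22

Setting ∂/∂a … = 0 gives: 7220·a + 1014·b + 152·c = -15313;  1014·a + 152·b + 24·c = -2155;  152·a + 24·b + 6·c = -319.
(Σh^2·h^2 = 7220, Σh^2·h = 1014, Σh^2 = 152, Σh·h = 152, Σh = 24, Σ1 = 6, Σh^2·P = -15313, Σh·P = -2155, ΣP = -319.)
Inverting the 3×3 Gram matrix, [a, b, c]ᵀ = [-10307/5110, -5483/5110, 1623/730]ᵀ.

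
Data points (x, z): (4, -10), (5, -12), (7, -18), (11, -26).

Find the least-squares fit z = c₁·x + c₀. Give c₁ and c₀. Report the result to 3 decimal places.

c₁ = -2.313, c₀ = -0.887

Normal-equation sums: Σx·x = 211, Σx = 27, Σ1 = 4.
And Σx·z = -512, Σz = -66.
AᵀA·[c₁, c₀]ᵀ = Aᵀz becomes [[211, 27]; [27, 4]]·[c₁, c₀]ᵀ = [-512, -66]ᵀ.
Δ = 211·4 − 27² = 115.
c₁ = ((-512)·4 − 27·(-66))/115 = -266/115; c₀ = (211·(-66) − 27·(-512))/115 = -102/115.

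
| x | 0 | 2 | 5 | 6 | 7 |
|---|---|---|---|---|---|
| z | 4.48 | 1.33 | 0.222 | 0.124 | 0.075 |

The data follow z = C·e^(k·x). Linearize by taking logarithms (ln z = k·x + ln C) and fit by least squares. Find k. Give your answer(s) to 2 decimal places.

k = -0.59

Let Y = ln z. Fitting Y = k·x + ln C by least squares:
XᵀX = [[114.0000, 20.0000]; [20.0000, 5]], rhs = [-37.6117, -4.3980]ᵀ  (here Σx = 20.0000, Σ(x)² = 114.0000, Σln z = -4.3980, Σx·ln z = -37.6117).
Solving (det = 170.0000): k = -0.58881, ln C = 1.47565.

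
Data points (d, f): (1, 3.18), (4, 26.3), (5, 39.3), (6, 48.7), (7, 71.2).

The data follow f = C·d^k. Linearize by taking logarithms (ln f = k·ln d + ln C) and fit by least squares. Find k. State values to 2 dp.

k = 1.57

Linearized form: ln f = k·ln d + ln C. From the 5 transformed points,
AᵀA = [[11.5091, 6.7334]; [6.7334, 5]], rhs = [25.7037, 16.2488]ᵀ  (here Σln d = 6.7334, Σ(ln d)² = 11.5091, Σln f = 16.2488, Σln d·ln f = 25.7037).
Slope k = (n·Σln d·ln f − Σln d·Σln f)/(n·Σ(ln d)² − (Σln d)²) = (5·25.7037 − 6.7334·16.2488)/12.2067 = 1.56540; ln C = (Σln f − k·Σln d)/n = 1.14168.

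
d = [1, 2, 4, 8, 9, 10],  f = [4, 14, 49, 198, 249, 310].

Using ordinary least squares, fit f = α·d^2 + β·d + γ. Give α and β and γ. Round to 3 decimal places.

α = 3.159, β = -0.882, γ = 2.277

MᵀM·[α, β, γ]ᵀ = Mᵀf reads: 20930·α + 2314·β + 266·γ = 64685;  2314·α + 266·β + 34·γ = 7153;  266·α + 34·β + 6·γ = 824.
(Σd^2·d^2 = 20930, Σd^2·d = 2314, Σd^2 = 266, Σd·d = 266, Σd = 34, Σ1 = 6, Σd^2·f = 64685, Σd·f = 7153, Σf = 824.)
Row-reducing yields α = 139/44, β = -97/110, γ = 501/220.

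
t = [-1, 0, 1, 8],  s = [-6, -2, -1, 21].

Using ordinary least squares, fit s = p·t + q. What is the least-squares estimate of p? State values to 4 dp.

The normal equations are: 66·p + 8·q = 173;  8·p + 4·q = 12.
(Σt·t = 66, Σt = 8, Σ1 = 4, Σt·s = 173, Σs = 12.)
Determinant 66·4 − 8² = 200.
p = (173·4 − 8·12)/200 = 149/50; q = (66·12 − 8·173)/200 = -74/25.

p = 2.9800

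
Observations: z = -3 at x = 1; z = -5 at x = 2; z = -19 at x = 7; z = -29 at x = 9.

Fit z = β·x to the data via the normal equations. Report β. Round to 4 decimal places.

β = -3.0148

The normal equations are: 135·β = -407.
Hence β = -407 / 135 ≈ -3.01481.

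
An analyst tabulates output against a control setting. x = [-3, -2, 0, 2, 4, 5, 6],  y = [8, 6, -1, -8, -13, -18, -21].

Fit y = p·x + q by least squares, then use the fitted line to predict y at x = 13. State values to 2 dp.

ŷ = -43.51

Normal-equation sums: Σx·x = 94, Σx = 12, Σ1 = 7.
For Mᵀy: Σx·y = -320, Σy = -47.
Normal equations: [[94, 12]; [12, 7]]·[p, q]ᵀ = [-320, -47]ᵀ.
Eliminating q: 7·(row 1) − 12·(row 2) gives 514·p = 7·(-320) − 12·(-47) = -1676, so p = -838/257.
Then q = ((-47) − 12·(-838/257))/7 = -289/257.
At x = 13: ŷ = (-838/257)·(13) + (-289/257)·(1) = -11183/257.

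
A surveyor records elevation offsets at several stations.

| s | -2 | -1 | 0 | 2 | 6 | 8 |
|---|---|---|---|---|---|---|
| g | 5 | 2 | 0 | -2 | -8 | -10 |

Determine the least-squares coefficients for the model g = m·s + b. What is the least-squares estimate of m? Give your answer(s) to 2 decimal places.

m = -1.43

Setting ∂/∂m … = 0 gives: 109·m + 13·b = -144;  13·m + 6·b = -13.
det = 109·6 − 13² = 485.
m = ((-144)·6 − 13·(-13))/485 = -139/97; b = (109·(-13) − 13·(-144))/485 = 91/97.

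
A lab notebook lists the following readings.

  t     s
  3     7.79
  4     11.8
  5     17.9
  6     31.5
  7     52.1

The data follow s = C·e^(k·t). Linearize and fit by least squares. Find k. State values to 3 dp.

Let Y = ln s. Fitting Y = k·t + ln C by least squares:
Over the data: Σt = 25.0000, Σ(t)² = 135.0000, Σln s = 14.8089, Σt·ln s = 78.8270.
Normal system: [[135.0000, 25.0000]; [25.0000, 5]]·[k, ln C]ᵀ = [78.8270, 14.8089]ᵀ.
Solving (det = 50.0000): k = 0.47825, ln C = 0.57051.

k = 0.478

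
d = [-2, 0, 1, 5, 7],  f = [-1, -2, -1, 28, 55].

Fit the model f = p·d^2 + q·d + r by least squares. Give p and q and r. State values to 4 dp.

Normal-equation sums: Σd^2·d^2 = 3043, Σd^2·d = 461, Σd^2 = 79, Σd·d = 79, Σd = 11, Σ1 = 5.
Moment sums: Σd^2·f = 3390, Σd·f = 526, Σf = 79.
So XᵀX·[p, q, r]ᵀ = Xᵀf: [[3043, 461, 79]; [461, 79, 11]; [79, 11, 5]]·[p, q, r]ᵀ = [3390, 526, 79]ᵀ.
Solving the 3×3 system (Gaussian elimination) gives p = 40547/39678, q = 42509/39678, r = -17875/6613.

p = 1.0219, q = 1.0713, r = -2.7030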